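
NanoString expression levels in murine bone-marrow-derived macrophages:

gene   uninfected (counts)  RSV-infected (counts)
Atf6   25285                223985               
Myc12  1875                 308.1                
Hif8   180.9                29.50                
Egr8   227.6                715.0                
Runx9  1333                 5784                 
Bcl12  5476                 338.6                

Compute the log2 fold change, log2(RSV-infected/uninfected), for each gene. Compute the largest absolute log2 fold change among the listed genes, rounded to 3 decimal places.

log2(223985/25285) = 3.147  (Atf6)
log2(308.1/1875) = -2.605  (Myc12)
log2(29.50/180.9) = -2.616  (Hif8)
log2(715.0/227.6) = 1.651  (Egr8)
log2(5784/1333) = 2.117  (Runx9)
log2(338.6/5476) = -4.015  (Bcl12)
The largest magnitude belongs to Bcl12.

4.015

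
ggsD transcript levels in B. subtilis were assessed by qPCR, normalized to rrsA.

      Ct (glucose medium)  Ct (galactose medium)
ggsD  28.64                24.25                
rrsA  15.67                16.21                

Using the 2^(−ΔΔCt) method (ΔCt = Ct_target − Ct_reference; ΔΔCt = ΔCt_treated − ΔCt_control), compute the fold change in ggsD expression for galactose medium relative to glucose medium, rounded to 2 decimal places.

ΔCt(glucose medium) = 28.640 − 15.670 = 12.970
ΔCt(galactose medium) = 24.250 − 16.210 = 8.040
ΔΔCt = 8.040 − 12.970 = -4.930
Fold change = 2^(−(-4.930)) = 2^4.930 = 30.484

30.48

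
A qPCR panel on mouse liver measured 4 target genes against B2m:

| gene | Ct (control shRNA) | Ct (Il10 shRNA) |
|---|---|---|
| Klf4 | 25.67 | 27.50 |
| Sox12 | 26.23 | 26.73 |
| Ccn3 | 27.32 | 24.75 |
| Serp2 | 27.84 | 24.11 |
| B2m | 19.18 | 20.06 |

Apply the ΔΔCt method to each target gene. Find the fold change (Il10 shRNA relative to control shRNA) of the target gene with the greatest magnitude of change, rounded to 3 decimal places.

Klf4: ΔΔCt = (27.50−20.06) − (25.67−19.18) = 7.44 − 6.49 = 0.95; fold change = 2^-0.95 = 0.518
Sox12: ΔΔCt = (26.73−20.06) − (26.23−19.18) = 6.67 − 7.05 = -0.38; fold change = 2^0.38 = 1.301
Ccn3: ΔΔCt = (24.75−20.06) − (27.32−19.18) = 4.69 − 8.14 = -3.45; fold change = 2^3.45 = 10.928
Serp2: ΔΔCt = (24.11−20.06) − (27.84−19.18) = 4.05 − 8.66 = -4.61; fold change = 2^4.61 = 24.420
Serp2 has the largest |ΔΔCt| = 4.61.

24.420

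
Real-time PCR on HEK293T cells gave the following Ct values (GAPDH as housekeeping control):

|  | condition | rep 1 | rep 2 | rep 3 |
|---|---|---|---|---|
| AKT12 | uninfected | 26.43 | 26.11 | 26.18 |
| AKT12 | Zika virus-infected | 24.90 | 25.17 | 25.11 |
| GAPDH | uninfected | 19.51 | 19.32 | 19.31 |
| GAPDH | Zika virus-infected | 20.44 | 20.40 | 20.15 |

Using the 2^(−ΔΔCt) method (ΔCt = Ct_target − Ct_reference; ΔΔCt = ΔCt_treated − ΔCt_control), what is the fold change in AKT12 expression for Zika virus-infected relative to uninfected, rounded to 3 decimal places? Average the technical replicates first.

Mean Ct: AKT12 uninfected 26.240; AKT12 Zika virus-infected 25.060; GAPDH uninfected 19.380; GAPDH Zika virus-infected 20.330
ΔCt(uninfected) = 26.240 − 19.380 = 6.860
ΔCt(Zika virus-infected) = 25.060 − 20.330 = 4.730
ΔΔCt = 4.730 − 6.860 = -2.130
Fold change = 2^(−(-2.130)) = 2^2.130 = 4.3772

4.377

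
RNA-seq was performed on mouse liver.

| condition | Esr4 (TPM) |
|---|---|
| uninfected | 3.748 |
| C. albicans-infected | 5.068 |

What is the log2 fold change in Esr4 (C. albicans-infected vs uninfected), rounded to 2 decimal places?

Fold change = 5.068 / 3.748 = 1.3522
log2(1.3522) = 0.435

0.44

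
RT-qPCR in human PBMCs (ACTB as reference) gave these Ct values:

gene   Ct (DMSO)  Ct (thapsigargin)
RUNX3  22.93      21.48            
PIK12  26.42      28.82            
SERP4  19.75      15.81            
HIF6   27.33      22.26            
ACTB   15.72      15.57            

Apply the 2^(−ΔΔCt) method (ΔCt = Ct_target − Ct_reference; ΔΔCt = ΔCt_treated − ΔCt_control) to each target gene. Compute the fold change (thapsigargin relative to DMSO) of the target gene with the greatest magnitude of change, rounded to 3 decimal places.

RUNX3: ΔΔCt = (21.48−15.57) − (22.93−15.72) = 5.91 − 7.21 = -1.30; fold change = 2^1.30 = 2.462
PIK12: ΔΔCt = (28.82−15.57) − (26.42−15.72) = 13.25 − 10.70 = 2.55; fold change = 2^-2.55 = 0.171
SERP4: ΔΔCt = (15.81−15.57) − (19.75−15.72) = 0.24 − 4.03 = -3.79; fold change = 2^3.79 = 13.833
HIF6: ΔΔCt = (22.26−15.57) − (27.33−15.72) = 6.69 − 11.61 = -4.92; fold change = 2^4.92 = 30.274
HIF6 has the largest |ΔΔCt| = 4.92.

30.274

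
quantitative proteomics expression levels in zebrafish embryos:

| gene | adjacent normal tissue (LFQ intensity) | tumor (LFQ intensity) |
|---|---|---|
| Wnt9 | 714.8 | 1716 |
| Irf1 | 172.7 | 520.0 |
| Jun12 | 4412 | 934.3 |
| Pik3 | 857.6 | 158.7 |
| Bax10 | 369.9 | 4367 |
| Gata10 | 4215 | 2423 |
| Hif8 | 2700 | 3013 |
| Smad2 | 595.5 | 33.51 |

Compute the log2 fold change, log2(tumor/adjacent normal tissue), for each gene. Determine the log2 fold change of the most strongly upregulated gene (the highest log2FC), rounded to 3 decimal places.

3.561

log2(1716/714.8) = 1.263  (Wnt9)
log2(520.0/172.7) = 1.590  (Irf1)
log2(934.3/4412) = -2.239  (Jun12)
log2(158.7/857.6) = -2.434  (Pik3)
log2(4367/369.9) = 3.561  (Bax10)
log2(2423/4215) = -0.799  (Gata10)
log2(3013/2700) = 0.158  (Hif8)
log2(33.51/595.5) = -4.151  (Smad2)
Bax10 is most strongly upregulated.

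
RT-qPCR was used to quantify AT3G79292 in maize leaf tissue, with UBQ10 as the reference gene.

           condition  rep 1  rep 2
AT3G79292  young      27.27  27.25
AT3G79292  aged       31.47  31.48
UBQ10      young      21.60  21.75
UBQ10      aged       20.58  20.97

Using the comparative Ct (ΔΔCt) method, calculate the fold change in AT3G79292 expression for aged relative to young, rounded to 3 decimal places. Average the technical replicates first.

Mean Ct: AT3G79292 young 27.260; AT3G79292 aged 31.475; UBQ10 young 21.675; UBQ10 aged 20.775
ΔCt(young) = 27.260 − 21.675 = 5.585
ΔCt(aged) = 31.475 − 20.775 = 10.700
ΔΔCt = 10.700 − 5.585 = 5.115
Fold change = 2^(−5.115) = 0.0289

0.029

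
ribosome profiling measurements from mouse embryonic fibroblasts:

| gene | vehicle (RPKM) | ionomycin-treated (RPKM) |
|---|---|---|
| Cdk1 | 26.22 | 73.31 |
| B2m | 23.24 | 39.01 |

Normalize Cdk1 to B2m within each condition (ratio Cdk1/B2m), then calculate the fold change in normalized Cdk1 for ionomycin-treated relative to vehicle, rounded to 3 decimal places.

Cdk1/B2m (vehicle) = 26.22 / 23.24 = 1.1282
Cdk1/B2m (ionomycin-treated) = 73.31 / 39.01 = 1.8793
Fold change = 1.8793 / 1.1282 = 1.6657

1.666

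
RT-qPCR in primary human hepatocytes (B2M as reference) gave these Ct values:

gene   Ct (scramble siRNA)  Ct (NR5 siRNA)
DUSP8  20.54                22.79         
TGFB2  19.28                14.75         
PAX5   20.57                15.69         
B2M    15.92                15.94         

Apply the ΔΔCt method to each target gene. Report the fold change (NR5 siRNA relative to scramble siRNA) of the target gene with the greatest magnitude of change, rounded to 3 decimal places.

DUSP8: ΔΔCt = (22.79−15.94) − (20.54−15.92) = 6.85 − 4.62 = 2.23; fold change = 2^-2.23 = 0.213
TGFB2: ΔΔCt = (14.75−15.94) − (19.28−15.92) = -1.19 − 3.36 = -4.55; fold change = 2^4.55 = 23.425
PAX5: ΔΔCt = (15.69−15.94) − (20.57−15.92) = -0.25 − 4.65 = -4.90; fold change = 2^4.90 = 29.857
PAX5 has the largest |ΔΔCt| = 4.90.

29.857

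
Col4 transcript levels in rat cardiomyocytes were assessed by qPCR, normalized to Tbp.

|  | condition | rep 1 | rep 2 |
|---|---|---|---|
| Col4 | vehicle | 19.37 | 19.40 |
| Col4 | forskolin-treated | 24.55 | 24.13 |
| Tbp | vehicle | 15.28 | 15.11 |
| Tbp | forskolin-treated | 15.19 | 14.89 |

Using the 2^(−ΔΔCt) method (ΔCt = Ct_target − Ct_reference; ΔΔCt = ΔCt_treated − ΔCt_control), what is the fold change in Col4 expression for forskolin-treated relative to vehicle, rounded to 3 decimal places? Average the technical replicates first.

0.029

Mean Ct: Col4 vehicle 19.385; Col4 forskolin-treated 24.340; Tbp vehicle 15.195; Tbp forskolin-treated 15.040
ΔCt(vehicle) = 19.385 − 15.195 = 4.190
ΔCt(forskolin-treated) = 24.340 − 15.040 = 9.300
ΔΔCt = 9.300 − 4.190 = 5.110
Fold change = 2^(−5.110) = 0.0290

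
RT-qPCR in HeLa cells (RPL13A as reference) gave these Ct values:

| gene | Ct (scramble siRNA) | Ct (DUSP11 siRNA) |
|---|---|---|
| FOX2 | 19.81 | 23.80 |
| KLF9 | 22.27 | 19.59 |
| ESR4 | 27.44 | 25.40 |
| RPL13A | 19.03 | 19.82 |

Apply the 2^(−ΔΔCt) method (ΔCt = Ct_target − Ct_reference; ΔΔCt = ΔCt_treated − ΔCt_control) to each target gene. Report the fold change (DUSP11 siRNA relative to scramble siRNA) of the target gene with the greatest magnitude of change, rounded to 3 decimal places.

FOX2: ΔΔCt = (23.80−19.82) − (19.81−19.03) = 3.98 − 0.78 = 3.20; fold change = 2^-3.20 = 0.109
KLF9: ΔΔCt = (19.59−19.82) − (22.27−19.03) = -0.23 − 3.24 = -3.47; fold change = 2^3.47 = 11.081
ESR4: ΔΔCt = (25.40−19.82) − (27.44−19.03) = 5.58 − 8.41 = -2.83; fold change = 2^2.83 = 7.111
KLF9 has the largest |ΔΔCt| = 3.47.

11.081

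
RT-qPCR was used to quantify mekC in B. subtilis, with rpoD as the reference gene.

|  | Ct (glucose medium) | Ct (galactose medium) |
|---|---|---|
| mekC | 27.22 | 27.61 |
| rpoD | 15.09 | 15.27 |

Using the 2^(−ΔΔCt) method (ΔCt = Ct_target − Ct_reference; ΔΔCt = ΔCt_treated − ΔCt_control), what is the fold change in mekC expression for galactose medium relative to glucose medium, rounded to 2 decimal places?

0.86

ΔCt(glucose medium) = 27.220 − 15.090 = 12.130
ΔCt(galactose medium) = 27.610 − 15.270 = 12.340
ΔΔCt = 12.340 − 12.130 = 0.210
Fold change = 2^(−0.210) = 0.865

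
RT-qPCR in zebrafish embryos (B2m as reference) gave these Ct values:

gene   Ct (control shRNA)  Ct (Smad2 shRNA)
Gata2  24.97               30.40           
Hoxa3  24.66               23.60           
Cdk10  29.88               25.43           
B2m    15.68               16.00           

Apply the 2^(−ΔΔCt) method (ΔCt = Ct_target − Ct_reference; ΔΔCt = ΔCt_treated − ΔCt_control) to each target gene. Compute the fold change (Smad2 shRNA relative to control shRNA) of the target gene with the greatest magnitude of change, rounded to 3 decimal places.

0.029

Gata2: ΔΔCt = (30.40−16.00) − (24.97−15.68) = 14.40 − 9.29 = 5.11; fold change = 2^-5.11 = 0.029
Hoxa3: ΔΔCt = (23.60−16.00) − (24.66−15.68) = 7.60 − 8.98 = -1.38; fold change = 2^1.38 = 2.603
Cdk10: ΔΔCt = (25.43−16.00) − (29.88−15.68) = 9.43 − 14.20 = -4.77; fold change = 2^4.77 = 27.284
Gata2 has the largest |ΔΔCt| = 5.11.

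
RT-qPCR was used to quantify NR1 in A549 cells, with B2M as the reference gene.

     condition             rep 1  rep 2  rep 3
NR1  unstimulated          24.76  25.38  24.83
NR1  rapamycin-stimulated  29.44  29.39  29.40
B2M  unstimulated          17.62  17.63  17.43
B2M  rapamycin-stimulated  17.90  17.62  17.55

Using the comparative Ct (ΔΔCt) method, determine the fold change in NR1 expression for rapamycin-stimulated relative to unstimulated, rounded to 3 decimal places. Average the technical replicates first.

Mean Ct: NR1 unstimulated 24.990; NR1 rapamycin-stimulated 29.410; B2M unstimulated 17.560; B2M rapamycin-stimulated 17.690
ΔCt(unstimulated) = 24.990 − 17.560 = 7.430
ΔCt(rapamycin-stimulated) = 29.410 − 17.690 = 11.720
ΔΔCt = 11.720 − 7.430 = 4.290
Fold change = 2^(−4.290) = 0.0511

0.051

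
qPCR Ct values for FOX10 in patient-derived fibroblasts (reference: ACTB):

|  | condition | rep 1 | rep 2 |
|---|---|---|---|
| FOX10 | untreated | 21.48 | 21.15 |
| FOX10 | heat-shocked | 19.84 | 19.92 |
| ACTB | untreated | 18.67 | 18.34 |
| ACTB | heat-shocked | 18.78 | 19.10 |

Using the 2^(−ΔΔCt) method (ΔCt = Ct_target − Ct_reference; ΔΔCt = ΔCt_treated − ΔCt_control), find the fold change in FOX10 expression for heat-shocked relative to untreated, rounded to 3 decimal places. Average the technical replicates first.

Mean Ct: FOX10 untreated 21.315; FOX10 heat-shocked 19.880; ACTB untreated 18.505; ACTB heat-shocked 18.940
ΔCt(untreated) = 21.315 − 18.505 = 2.810
ΔCt(heat-shocked) = 19.880 − 18.940 = 0.940
ΔΔCt = 0.940 − 2.810 = -1.870
Fold change = 2^(−(-1.870)) = 2^1.870 = 3.6553

3.655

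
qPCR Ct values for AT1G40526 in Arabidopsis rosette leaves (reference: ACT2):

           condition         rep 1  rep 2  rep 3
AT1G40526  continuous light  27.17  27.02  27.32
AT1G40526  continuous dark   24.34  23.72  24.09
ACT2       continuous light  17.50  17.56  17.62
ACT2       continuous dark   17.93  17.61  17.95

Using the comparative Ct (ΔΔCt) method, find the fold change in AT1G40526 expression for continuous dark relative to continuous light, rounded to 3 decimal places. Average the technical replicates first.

Mean Ct: AT1G40526 continuous light 27.170; AT1G40526 continuous dark 24.050; ACT2 continuous light 17.560; ACT2 continuous dark 17.830
ΔCt(continuous light) = 27.170 − 17.560 = 9.610
ΔCt(continuous dark) = 24.050 − 17.830 = 6.220
ΔΔCt = 6.220 − 9.610 = -3.390
Fold change = 2^(−(-3.390)) = 2^3.390 = 10.4831

10.483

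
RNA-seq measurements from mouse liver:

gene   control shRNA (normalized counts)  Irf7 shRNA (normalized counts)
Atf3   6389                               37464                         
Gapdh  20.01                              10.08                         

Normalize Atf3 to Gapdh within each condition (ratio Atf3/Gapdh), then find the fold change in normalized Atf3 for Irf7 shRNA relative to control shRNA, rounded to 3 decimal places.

11.640

Atf3/Gapdh (control shRNA) = 6389 / 20.01 = 319.29
Atf3/Gapdh (Irf7 shRNA) = 37464 / 10.08 = 3716.7
Fold change = 3716.7 / 319.29 = 11.6404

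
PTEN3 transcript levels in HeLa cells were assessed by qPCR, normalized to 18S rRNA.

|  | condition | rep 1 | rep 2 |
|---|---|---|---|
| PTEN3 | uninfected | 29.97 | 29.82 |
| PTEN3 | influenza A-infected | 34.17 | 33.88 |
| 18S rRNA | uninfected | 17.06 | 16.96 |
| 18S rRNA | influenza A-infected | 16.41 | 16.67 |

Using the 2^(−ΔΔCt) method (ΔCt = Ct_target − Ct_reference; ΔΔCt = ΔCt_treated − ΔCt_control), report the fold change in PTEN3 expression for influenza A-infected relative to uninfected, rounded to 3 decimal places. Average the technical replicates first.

Mean Ct: PTEN3 uninfected 29.895; PTEN3 influenza A-infected 34.025; 18S rRNA uninfected 17.010; 18S rRNA influenza A-infected 16.540
ΔCt(uninfected) = 29.895 − 17.010 = 12.885
ΔCt(influenza A-infected) = 34.025 − 16.540 = 17.485
ΔΔCt = 17.485 − 12.885 = 4.600
Fold change = 2^(−4.600) = 0.0412

0.041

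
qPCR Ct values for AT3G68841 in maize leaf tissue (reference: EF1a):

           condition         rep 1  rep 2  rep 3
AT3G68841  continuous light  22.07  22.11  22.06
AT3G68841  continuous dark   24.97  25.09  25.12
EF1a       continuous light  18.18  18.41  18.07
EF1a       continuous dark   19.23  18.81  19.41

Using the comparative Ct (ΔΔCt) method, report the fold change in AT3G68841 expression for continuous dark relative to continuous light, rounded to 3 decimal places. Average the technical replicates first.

Mean Ct: AT3G68841 continuous light 22.080; AT3G68841 continuous dark 25.060; EF1a continuous light 18.220; EF1a continuous dark 19.150
ΔCt(continuous light) = 22.080 − 18.220 = 3.860
ΔCt(continuous dark) = 25.060 − 19.150 = 5.910
ΔΔCt = 5.910 − 3.860 = 2.050
Fold change = 2^(−2.050) = 0.2415

0.241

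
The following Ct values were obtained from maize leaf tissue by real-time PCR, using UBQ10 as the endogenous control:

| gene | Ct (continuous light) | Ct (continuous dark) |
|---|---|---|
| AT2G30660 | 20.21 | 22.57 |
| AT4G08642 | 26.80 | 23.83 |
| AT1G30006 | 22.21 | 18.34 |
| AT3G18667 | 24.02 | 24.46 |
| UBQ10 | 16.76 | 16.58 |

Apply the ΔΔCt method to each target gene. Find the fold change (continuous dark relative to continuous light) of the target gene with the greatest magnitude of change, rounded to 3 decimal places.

AT2G30660: ΔΔCt = (22.57−16.58) − (20.21−16.76) = 5.99 − 3.45 = 2.54; fold change = 2^-2.54 = 0.172
AT4G08642: ΔΔCt = (23.83−16.58) − (26.80−16.76) = 7.25 − 10.04 = -2.79; fold change = 2^2.79 = 6.916
AT1G30006: ΔΔCt = (18.34−16.58) − (22.21−16.76) = 1.76 − 5.45 = -3.69; fold change = 2^3.69 = 12.906
AT3G18667: ΔΔCt = (24.46−16.58) − (24.02−16.76) = 7.88 − 7.26 = 0.62; fold change = 2^-0.62 = 0.651
AT1G30006 has the largest |ΔΔCt| = 3.69.

12.906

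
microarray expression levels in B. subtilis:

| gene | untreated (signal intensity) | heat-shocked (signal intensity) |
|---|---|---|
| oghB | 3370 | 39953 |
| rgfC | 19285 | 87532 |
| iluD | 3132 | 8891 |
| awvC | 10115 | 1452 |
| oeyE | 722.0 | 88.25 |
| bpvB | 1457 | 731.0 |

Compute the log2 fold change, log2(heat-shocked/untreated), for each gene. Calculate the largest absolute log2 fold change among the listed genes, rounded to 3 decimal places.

3.567

log2(39953/3370) = 3.567  (oghB)
log2(87532/19285) = 2.182  (rgfC)
log2(8891/3132) = 1.505  (iluD)
log2(1452/10115) = -2.800  (awvC)
log2(88.25/722.0) = -3.032  (oeyE)
log2(731.0/1457) = -0.995  (bpvB)
The largest magnitude belongs to oghB.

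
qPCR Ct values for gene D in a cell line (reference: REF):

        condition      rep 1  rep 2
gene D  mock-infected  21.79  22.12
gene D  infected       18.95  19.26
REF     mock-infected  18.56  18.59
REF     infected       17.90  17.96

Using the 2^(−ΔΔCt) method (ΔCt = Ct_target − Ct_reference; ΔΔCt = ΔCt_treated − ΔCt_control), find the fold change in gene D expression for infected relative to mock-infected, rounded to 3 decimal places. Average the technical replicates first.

4.611

Mean Ct: gene D mock-infected 21.955; gene D infected 19.105; REF mock-infected 18.575; REF infected 17.930
ΔCt(mock-infected) = 21.955 − 18.575 = 3.380
ΔCt(infected) = 19.105 − 17.930 = 1.175
ΔΔCt = 1.175 − 3.380 = -2.205
Fold change = 2^(−(-2.205)) = 2^2.205 = 4.6107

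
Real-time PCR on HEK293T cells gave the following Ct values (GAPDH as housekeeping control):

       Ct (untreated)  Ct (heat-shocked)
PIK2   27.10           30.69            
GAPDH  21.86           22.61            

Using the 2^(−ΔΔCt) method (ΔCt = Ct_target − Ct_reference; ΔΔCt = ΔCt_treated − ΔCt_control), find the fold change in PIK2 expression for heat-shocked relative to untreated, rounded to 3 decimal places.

0.140

ΔCt(untreated) = 27.100 − 21.860 = 5.240
ΔCt(heat-shocked) = 30.690 − 22.610 = 8.080
ΔΔCt = 8.080 − 5.240 = 2.840
Fold change = 2^(−2.840) = 0.1397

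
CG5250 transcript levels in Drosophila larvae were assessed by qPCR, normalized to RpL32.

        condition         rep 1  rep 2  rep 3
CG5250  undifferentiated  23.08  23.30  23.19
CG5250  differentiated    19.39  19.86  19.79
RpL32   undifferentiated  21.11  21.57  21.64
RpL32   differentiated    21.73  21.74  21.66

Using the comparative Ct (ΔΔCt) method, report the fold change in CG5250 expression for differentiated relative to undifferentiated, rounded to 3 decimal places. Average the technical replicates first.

13.737

Mean Ct: CG5250 undifferentiated 23.190; CG5250 differentiated 19.680; RpL32 undifferentiated 21.440; RpL32 differentiated 21.710
ΔCt(undifferentiated) = 23.190 − 21.440 = 1.750
ΔCt(differentiated) = 19.680 − 21.710 = -2.030
ΔΔCt = -2.030 − 1.750 = -3.780
Fold change = 2^(−(-3.780)) = 2^3.780 = 13.7370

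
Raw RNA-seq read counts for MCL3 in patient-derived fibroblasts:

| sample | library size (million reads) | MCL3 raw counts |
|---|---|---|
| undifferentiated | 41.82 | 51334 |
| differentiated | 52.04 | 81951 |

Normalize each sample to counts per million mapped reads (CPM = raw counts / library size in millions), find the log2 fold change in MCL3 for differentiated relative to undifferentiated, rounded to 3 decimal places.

CPM(undifferentiated) = 51334 / 41.82 = 1227.4988
CPM(differentiated) = 81951 / 52.04 = 1574.7694
Fold change = 1574.7694 / 1227.4988 = 1.28291
log2(1.28291) = 0.3594

0.359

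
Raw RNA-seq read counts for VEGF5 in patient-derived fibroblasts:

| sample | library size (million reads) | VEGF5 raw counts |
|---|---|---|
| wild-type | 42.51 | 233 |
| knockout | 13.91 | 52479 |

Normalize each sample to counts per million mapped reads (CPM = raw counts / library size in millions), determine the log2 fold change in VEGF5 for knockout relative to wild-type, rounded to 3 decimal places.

CPM(wild-type) = 233 / 42.51 = 5.4811
CPM(knockout) = 52479 / 13.91 = 3772.7534
Fold change = 3772.7534 / 5.4811 = 688.32510
log2(688.32510) = 9.4269

9.427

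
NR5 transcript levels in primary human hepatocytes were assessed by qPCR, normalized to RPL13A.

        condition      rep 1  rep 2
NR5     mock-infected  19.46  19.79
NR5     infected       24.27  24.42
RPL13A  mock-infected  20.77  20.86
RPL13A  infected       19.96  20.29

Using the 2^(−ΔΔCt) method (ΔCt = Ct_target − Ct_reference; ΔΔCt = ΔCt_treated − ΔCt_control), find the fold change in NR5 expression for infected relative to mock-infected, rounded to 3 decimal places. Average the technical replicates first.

Mean Ct: NR5 mock-infected 19.625; NR5 infected 24.345; RPL13A mock-infected 20.815; RPL13A infected 20.125
ΔCt(mock-infected) = 19.625 − 20.815 = -1.190
ΔCt(infected) = 24.345 − 20.125 = 4.220
ΔΔCt = 4.220 − (-1.190) = 5.410
Fold change = 2^(−5.410) = 0.0235

0.024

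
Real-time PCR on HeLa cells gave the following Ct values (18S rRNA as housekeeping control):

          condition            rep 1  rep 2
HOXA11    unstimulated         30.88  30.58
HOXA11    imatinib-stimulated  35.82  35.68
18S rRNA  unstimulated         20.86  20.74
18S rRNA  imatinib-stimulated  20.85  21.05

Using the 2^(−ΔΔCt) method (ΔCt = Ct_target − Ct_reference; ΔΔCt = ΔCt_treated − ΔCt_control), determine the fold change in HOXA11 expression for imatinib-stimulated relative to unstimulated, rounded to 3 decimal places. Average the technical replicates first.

0.034

Mean Ct: HOXA11 unstimulated 30.730; HOXA11 imatinib-stimulated 35.750; 18S rRNA unstimulated 20.800; 18S rRNA imatinib-stimulated 20.950
ΔCt(unstimulated) = 30.730 − 20.800 = 9.930
ΔCt(imatinib-stimulated) = 35.750 − 20.950 = 14.800
ΔΔCt = 14.800 − 9.930 = 4.870
Fold change = 2^(−4.870) = 0.0342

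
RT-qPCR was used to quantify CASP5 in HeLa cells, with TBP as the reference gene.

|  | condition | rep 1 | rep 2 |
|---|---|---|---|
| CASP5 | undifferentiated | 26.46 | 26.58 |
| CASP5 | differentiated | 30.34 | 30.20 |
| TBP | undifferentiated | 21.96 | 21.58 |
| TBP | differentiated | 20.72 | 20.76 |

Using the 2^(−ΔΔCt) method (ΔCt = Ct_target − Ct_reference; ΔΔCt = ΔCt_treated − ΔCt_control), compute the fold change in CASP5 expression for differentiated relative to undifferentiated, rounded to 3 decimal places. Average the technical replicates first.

Mean Ct: CASP5 undifferentiated 26.520; CASP5 differentiated 30.270; TBP undifferentiated 21.770; TBP differentiated 20.740
ΔCt(undifferentiated) = 26.520 − 21.770 = 4.750
ΔCt(differentiated) = 30.270 − 20.740 = 9.530
ΔΔCt = 9.530 − 4.750 = 4.780
Fold change = 2^(−4.780) = 0.0364

0.036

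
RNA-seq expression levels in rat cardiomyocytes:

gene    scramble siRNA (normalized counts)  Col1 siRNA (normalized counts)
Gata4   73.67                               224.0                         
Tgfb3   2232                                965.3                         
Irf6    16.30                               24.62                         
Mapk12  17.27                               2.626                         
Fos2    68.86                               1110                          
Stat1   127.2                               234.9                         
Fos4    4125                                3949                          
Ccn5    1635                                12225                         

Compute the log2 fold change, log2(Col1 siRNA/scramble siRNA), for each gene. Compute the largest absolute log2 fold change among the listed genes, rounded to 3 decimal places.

4.011

log2(224.0/73.67) = 1.604  (Gata4)
log2(965.3/2232) = -1.209  (Tgfb3)
log2(24.62/16.30) = 0.595  (Irf6)
log2(2.626/17.27) = -2.717  (Mapk12)
log2(1110/68.86) = 4.011  (Fos2)
log2(234.9/127.2) = 0.885  (Stat1)
log2(3949/4125) = -0.063  (Fos4)
log2(12225/1635) = 2.902  (Ccn5)
The largest magnitude belongs to Fos2.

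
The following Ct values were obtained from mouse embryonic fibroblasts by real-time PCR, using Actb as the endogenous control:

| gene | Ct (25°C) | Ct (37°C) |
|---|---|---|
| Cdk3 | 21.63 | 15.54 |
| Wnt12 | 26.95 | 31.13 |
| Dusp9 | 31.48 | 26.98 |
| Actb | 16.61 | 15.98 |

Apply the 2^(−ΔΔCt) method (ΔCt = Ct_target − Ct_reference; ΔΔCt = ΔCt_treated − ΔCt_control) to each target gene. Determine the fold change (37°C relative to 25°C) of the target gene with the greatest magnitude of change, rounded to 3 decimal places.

44.017

Cdk3: ΔΔCt = (15.54−15.98) − (21.63−16.61) = -0.44 − 5.02 = -5.46; fold change = 2^5.46 = 44.017
Wnt12: ΔΔCt = (31.13−15.98) − (26.95−16.61) = 15.15 − 10.34 = 4.81; fold change = 2^-4.81 = 0.036
Dusp9: ΔΔCt = (26.98−15.98) − (31.48−16.61) = 11.00 − 14.87 = -3.87; fold change = 2^3.87 = 14.621
Cdk3 has the largest |ΔΔCt| = 5.46.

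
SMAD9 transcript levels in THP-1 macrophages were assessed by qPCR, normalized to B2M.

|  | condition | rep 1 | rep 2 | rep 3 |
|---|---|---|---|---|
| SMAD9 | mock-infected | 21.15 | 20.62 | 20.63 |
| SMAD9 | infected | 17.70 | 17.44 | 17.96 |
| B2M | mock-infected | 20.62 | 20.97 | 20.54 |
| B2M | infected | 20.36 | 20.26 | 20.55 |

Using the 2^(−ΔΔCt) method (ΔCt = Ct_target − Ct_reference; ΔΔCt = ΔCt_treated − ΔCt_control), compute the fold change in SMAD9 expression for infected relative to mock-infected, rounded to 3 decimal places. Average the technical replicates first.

Mean Ct: SMAD9 mock-infected 20.800; SMAD9 infected 17.700; B2M mock-infected 20.710; B2M infected 20.390
ΔCt(mock-infected) = 20.800 − 20.710 = 0.090
ΔCt(infected) = 17.700 − 20.390 = -2.690
ΔΔCt = -2.690 − 0.090 = -2.780
Fold change = 2^(−(-2.780)) = 2^2.780 = 6.8685

6.869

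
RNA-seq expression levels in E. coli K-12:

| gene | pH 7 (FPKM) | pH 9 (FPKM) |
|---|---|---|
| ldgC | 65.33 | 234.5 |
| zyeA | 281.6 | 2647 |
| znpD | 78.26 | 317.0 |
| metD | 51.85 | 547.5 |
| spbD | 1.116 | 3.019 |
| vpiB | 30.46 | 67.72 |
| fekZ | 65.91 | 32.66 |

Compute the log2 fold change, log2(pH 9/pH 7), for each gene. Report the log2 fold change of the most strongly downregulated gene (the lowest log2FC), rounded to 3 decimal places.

-1.013

log2(234.5/65.33) = 1.844  (ldgC)
log2(2647/281.6) = 3.233  (zyeA)
log2(317.0/78.26) = 2.018  (znpD)
log2(547.5/51.85) = 3.400  (metD)
log2(3.019/1.116) = 1.436  (spbD)
log2(67.72/30.46) = 1.153  (vpiB)
log2(32.66/65.91) = -1.013  (fekZ)
fekZ is most strongly downregulated.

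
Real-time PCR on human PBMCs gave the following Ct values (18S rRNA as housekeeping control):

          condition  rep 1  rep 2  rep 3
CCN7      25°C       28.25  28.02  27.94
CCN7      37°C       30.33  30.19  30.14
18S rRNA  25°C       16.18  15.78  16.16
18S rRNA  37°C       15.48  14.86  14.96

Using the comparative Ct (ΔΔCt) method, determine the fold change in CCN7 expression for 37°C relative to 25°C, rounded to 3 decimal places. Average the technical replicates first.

0.117

Mean Ct: CCN7 25°C 28.070; CCN7 37°C 30.220; 18S rRNA 25°C 16.040; 18S rRNA 37°C 15.100
ΔCt(25°C) = 28.070 − 16.040 = 12.030
ΔCt(37°C) = 30.220 − 15.100 = 15.120
ΔΔCt = 15.120 − 12.030 = 3.090
Fold change = 2^(−3.090) = 0.1174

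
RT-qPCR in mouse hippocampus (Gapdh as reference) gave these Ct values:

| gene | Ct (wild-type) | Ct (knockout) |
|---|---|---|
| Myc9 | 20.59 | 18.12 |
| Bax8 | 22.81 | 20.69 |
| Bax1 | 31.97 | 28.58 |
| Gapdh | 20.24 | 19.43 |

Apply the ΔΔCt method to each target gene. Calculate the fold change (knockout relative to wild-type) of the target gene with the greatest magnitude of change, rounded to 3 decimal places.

5.979

Myc9: ΔΔCt = (18.12−19.43) − (20.59−20.24) = -1.31 − 0.35 = -1.66; fold change = 2^1.66 = 3.160
Bax8: ΔΔCt = (20.69−19.43) − (22.81−20.24) = 1.26 − 2.57 = -1.31; fold change = 2^1.31 = 2.479
Bax1: ΔΔCt = (28.58−19.43) − (31.97−20.24) = 9.15 − 11.73 = -2.58; fold change = 2^2.58 = 5.979
Bax1 has the largest |ΔΔCt| = 2.58.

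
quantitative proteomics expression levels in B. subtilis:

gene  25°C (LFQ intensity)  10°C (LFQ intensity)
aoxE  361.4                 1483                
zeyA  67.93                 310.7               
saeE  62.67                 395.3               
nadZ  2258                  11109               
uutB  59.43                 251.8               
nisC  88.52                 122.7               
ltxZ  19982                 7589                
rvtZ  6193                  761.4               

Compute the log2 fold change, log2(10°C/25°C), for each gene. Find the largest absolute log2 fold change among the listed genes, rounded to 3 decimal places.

3.024

log2(1483/361.4) = 2.037  (aoxE)
log2(310.7/67.93) = 2.193  (zeyA)
log2(395.3/62.67) = 2.657  (saeE)
log2(11109/2258) = 2.299  (nadZ)
log2(251.8/59.43) = 2.083  (uutB)
log2(122.7/88.52) = 0.471  (nisC)
log2(7589/19982) = -1.397  (ltxZ)
log2(761.4/6193) = -3.024  (rvtZ)
The largest magnitude belongs to rvtZ.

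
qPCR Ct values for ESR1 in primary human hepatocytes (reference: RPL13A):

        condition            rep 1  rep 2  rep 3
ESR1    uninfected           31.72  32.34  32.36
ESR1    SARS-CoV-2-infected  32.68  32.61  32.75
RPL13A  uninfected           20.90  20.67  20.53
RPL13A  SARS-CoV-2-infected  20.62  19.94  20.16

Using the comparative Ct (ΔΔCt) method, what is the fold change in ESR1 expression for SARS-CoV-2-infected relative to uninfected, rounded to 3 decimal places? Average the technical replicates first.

0.500

Mean Ct: ESR1 uninfected 32.140; ESR1 SARS-CoV-2-infected 32.680; RPL13A uninfected 20.700; RPL13A SARS-CoV-2-infected 20.240
ΔCt(uninfected) = 32.140 − 20.700 = 11.440
ΔCt(SARS-CoV-2-infected) = 32.680 − 20.240 = 12.440
ΔΔCt = 12.440 − 11.440 = 1.000
Fold change = 2^(−1.000) = 0.5000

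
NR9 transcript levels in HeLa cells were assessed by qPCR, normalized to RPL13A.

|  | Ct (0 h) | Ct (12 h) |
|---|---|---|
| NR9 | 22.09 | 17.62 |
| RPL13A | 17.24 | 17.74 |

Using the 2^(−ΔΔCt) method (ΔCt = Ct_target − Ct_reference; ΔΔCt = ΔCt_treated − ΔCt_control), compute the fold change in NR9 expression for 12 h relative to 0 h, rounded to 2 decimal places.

ΔCt(0 h) = 22.090 − 17.240 = 4.850
ΔCt(12 h) = 17.620 − 17.740 = -0.120
ΔΔCt = -0.120 − 4.850 = -4.970
Fold change = 2^(−(-4.970)) = 2^4.970 = 31.341

31.34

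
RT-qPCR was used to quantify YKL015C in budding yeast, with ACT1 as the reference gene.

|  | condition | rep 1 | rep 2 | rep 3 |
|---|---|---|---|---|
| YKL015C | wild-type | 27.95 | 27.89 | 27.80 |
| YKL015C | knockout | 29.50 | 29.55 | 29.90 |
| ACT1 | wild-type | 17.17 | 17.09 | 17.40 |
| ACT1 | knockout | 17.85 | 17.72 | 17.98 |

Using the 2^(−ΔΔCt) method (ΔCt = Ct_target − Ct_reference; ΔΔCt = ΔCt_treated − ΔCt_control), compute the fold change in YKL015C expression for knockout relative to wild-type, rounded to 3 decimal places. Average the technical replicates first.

Mean Ct: YKL015C wild-type 27.880; YKL015C knockout 29.650; ACT1 wild-type 17.220; ACT1 knockout 17.850
ΔCt(wild-type) = 27.880 − 17.220 = 10.660
ΔCt(knockout) = 29.650 − 17.850 = 11.800
ΔΔCt = 11.800 − 10.660 = 1.140
Fold change = 2^(−1.140) = 0.4538

0.454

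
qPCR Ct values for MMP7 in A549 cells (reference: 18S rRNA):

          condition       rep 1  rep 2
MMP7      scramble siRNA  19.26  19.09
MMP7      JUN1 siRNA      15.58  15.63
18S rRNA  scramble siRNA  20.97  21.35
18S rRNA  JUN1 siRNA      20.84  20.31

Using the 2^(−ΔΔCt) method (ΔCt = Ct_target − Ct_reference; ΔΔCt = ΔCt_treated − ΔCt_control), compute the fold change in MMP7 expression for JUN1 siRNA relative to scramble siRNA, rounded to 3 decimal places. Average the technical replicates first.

7.917

Mean Ct: MMP7 scramble siRNA 19.175; MMP7 JUN1 siRNA 15.605; 18S rRNA scramble siRNA 21.160; 18S rRNA JUN1 siRNA 20.575
ΔCt(scramble siRNA) = 19.175 − 21.160 = -1.985
ΔCt(JUN1 siRNA) = 15.605 − 20.575 = -4.970
ΔΔCt = -4.970 − (-1.985) = -2.985
Fold change = 2^(−(-2.985)) = 2^2.985 = 7.9173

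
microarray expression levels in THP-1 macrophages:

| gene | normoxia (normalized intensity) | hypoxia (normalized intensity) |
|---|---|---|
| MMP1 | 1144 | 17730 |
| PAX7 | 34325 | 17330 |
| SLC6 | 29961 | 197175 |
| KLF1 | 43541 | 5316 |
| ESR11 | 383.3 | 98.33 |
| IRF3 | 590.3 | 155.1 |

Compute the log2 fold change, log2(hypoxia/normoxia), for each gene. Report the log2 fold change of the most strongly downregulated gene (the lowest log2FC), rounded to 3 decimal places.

log2(17730/1144) = 3.954  (MMP1)
log2(17330/34325) = -0.986  (PAX7)
log2(197175/29961) = 2.718  (SLC6)
log2(5316/43541) = -3.034  (KLF1)
log2(98.33/383.3) = -1.963  (ESR11)
log2(155.1/590.3) = -1.928  (IRF3)
KLF1 is most strongly downregulated.

-3.034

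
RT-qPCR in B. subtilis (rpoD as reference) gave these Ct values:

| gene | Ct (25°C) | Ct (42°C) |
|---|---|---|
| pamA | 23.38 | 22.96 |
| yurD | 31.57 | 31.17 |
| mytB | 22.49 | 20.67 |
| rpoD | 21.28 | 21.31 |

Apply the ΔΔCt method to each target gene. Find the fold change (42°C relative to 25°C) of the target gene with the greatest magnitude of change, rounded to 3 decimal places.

pamA: ΔΔCt = (22.96−21.31) − (23.38−21.28) = 1.65 − 2.10 = -0.45; fold change = 2^0.45 = 1.366
yurD: ΔΔCt = (31.17−21.31) − (31.57−21.28) = 9.86 − 10.29 = -0.43; fold change = 2^0.43 = 1.347
mytB: ΔΔCt = (20.67−21.31) − (22.49−21.28) = -0.64 − 1.21 = -1.85; fold change = 2^1.85 = 3.605
mytB has the largest |ΔΔCt| = 1.85.

3.605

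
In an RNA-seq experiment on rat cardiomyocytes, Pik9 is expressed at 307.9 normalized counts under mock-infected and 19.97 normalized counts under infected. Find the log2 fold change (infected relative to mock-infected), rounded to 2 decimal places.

-3.95

Fold change = 19.97 / 307.9 = 0.0649
log2(0.0649) = -3.947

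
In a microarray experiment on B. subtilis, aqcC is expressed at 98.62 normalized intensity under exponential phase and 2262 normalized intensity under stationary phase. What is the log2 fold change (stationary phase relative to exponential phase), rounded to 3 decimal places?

Fold change = 2262 / 98.62 = 22.9365
log2(22.9365) = 4.5196

4.520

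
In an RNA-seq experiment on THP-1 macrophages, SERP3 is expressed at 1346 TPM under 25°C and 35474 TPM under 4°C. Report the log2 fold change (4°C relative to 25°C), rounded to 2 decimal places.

Fold change = 35474 / 1346 = 26.3551
log2(26.3551) = 4.720

4.72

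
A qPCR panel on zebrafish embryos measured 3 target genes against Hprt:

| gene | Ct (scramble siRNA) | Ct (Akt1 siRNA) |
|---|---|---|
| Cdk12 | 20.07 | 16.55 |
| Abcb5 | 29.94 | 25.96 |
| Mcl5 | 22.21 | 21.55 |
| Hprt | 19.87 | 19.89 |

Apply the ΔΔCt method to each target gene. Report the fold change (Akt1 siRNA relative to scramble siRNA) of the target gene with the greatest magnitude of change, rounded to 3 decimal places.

Cdk12: ΔΔCt = (16.55−19.89) − (20.07−19.87) = -3.34 − 0.20 = -3.54; fold change = 2^3.54 = 11.632
Abcb5: ΔΔCt = (25.96−19.89) − (29.94−19.87) = 6.07 − 10.07 = -4.00; fold change = 2^4.00 = 16.000
Mcl5: ΔΔCt = (21.55−19.89) − (22.21−19.87) = 1.66 − 2.34 = -0.68; fold change = 2^0.68 = 1.602
Abcb5 has the largest |ΔΔCt| = 4.00.

16.000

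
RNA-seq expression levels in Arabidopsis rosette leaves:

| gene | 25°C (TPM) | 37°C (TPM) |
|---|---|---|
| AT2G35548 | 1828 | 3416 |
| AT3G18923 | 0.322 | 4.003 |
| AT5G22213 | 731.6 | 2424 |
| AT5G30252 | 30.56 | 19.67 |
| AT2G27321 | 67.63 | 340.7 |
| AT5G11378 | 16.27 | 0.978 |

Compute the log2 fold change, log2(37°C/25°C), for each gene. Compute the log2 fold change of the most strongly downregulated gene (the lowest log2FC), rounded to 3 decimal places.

log2(3416/1828) = 0.902  (AT2G35548)
log2(4.003/0.322) = 3.636  (AT3G18923)
log2(2424/731.6) = 1.728  (AT5G22213)
log2(19.67/30.56) = -0.636  (AT5G30252)
log2(340.7/67.63) = 2.333  (AT2G27321)
log2(0.978/16.27) = -4.056  (AT5G11378)
AT5G11378 is most strongly downregulated.

-4.056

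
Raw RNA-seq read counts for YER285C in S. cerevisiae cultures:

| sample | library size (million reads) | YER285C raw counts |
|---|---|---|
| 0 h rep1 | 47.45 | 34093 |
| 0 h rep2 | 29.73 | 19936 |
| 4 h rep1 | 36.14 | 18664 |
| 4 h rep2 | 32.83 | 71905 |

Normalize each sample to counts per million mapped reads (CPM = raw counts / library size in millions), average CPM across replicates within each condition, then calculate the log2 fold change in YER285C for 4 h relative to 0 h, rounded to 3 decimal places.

CPM(0 h rep1) = 34093 / 47.45 = 718.5037
CPM(0 h rep2) = 19936 / 29.73 = 670.5684
CPM(4 h rep1) = 18664 / 36.14 = 516.4361
CPM(4 h rep2) = 71905 / 32.83 = 2190.2224
mean CPM(0 h) = 694.5361; mean CPM(4 h) = 1353.3292
Fold change = 1353.3292 / 694.5361 = 1.94854
log2(1.94854) = 0.9624

0.962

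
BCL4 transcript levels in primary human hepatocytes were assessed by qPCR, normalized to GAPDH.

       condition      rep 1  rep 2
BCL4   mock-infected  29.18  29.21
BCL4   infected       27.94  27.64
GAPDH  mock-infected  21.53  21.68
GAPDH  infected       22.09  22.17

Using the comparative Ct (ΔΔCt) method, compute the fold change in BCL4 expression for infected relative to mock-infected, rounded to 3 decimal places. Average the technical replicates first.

Mean Ct: BCL4 mock-infected 29.195; BCL4 infected 27.790; GAPDH mock-infected 21.605; GAPDH infected 22.130
ΔCt(mock-infected) = 29.195 − 21.605 = 7.590
ΔCt(infected) = 27.790 − 22.130 = 5.660
ΔΔCt = 5.660 − 7.590 = -1.930
Fold change = 2^(−(-1.930)) = 2^1.930 = 3.8106

3.811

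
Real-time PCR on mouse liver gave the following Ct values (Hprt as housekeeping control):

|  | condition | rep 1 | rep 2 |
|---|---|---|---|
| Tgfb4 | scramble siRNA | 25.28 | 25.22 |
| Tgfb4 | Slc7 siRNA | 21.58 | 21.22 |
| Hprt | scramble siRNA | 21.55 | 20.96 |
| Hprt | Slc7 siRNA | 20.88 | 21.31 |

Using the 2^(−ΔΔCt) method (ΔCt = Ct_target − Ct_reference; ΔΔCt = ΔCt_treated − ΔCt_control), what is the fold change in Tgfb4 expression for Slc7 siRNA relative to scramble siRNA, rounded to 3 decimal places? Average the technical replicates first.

12.906

Mean Ct: Tgfb4 scramble siRNA 25.250; Tgfb4 Slc7 siRNA 21.400; Hprt scramble siRNA 21.255; Hprt Slc7 siRNA 21.095
ΔCt(scramble siRNA) = 25.250 − 21.255 = 3.995
ΔCt(Slc7 siRNA) = 21.400 − 21.095 = 0.305
ΔΔCt = 0.305 − 3.995 = -3.690
Fold change = 2^(−(-3.690)) = 2^3.690 = 12.9063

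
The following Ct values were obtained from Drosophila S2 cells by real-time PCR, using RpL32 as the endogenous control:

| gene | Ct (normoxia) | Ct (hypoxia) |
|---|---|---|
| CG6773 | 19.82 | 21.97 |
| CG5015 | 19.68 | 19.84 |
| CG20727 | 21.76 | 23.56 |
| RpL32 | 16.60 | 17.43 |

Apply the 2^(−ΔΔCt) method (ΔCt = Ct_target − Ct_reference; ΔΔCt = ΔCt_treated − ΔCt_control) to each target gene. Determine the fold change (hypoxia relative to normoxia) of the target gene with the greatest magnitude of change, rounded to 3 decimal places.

0.401

CG6773: ΔΔCt = (21.97−17.43) − (19.82−16.60) = 4.54 − 3.22 = 1.32; fold change = 2^-1.32 = 0.401
CG5015: ΔΔCt = (19.84−17.43) − (19.68−16.60) = 2.41 − 3.08 = -0.67; fold change = 2^0.67 = 1.591
CG20727: ΔΔCt = (23.56−17.43) − (21.76−16.60) = 6.13 − 5.16 = 0.97; fold change = 2^-0.97 = 0.511
CG6773 has the largest |ΔΔCt| = 1.32.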